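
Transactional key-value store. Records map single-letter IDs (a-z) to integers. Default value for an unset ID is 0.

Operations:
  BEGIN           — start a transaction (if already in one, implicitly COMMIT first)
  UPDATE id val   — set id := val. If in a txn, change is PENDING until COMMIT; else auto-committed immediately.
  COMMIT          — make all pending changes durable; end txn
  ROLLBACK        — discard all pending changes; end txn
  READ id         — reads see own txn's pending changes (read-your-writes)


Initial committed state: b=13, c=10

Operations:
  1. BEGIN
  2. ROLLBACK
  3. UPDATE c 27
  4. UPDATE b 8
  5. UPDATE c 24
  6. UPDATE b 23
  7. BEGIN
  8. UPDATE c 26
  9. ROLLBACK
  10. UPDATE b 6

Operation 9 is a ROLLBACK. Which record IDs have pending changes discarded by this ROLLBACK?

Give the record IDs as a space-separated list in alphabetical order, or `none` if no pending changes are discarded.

Initial committed: {b=13, c=10}
Op 1: BEGIN: in_txn=True, pending={}
Op 2: ROLLBACK: discarded pending []; in_txn=False
Op 3: UPDATE c=27 (auto-commit; committed c=27)
Op 4: UPDATE b=8 (auto-commit; committed b=8)
Op 5: UPDATE c=24 (auto-commit; committed c=24)
Op 6: UPDATE b=23 (auto-commit; committed b=23)
Op 7: BEGIN: in_txn=True, pending={}
Op 8: UPDATE c=26 (pending; pending now {c=26})
Op 9: ROLLBACK: discarded pending ['c']; in_txn=False
Op 10: UPDATE b=6 (auto-commit; committed b=6)
ROLLBACK at op 9 discards: ['c']

Answer: c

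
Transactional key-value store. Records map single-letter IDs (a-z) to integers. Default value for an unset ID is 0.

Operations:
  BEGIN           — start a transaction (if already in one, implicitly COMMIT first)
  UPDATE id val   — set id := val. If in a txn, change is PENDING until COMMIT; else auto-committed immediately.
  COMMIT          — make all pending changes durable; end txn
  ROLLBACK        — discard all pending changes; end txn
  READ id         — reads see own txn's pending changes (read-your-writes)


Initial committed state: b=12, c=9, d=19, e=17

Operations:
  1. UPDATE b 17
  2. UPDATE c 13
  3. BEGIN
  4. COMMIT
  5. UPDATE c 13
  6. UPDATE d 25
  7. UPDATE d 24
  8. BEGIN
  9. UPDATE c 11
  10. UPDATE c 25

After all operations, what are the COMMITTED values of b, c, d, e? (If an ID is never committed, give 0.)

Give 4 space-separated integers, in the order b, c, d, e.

Initial committed: {b=12, c=9, d=19, e=17}
Op 1: UPDATE b=17 (auto-commit; committed b=17)
Op 2: UPDATE c=13 (auto-commit; committed c=13)
Op 3: BEGIN: in_txn=True, pending={}
Op 4: COMMIT: merged [] into committed; committed now {b=17, c=13, d=19, e=17}
Op 5: UPDATE c=13 (auto-commit; committed c=13)
Op 6: UPDATE d=25 (auto-commit; committed d=25)
Op 7: UPDATE d=24 (auto-commit; committed d=24)
Op 8: BEGIN: in_txn=True, pending={}
Op 9: UPDATE c=11 (pending; pending now {c=11})
Op 10: UPDATE c=25 (pending; pending now {c=25})
Final committed: {b=17, c=13, d=24, e=17}

Answer: 17 13 24 17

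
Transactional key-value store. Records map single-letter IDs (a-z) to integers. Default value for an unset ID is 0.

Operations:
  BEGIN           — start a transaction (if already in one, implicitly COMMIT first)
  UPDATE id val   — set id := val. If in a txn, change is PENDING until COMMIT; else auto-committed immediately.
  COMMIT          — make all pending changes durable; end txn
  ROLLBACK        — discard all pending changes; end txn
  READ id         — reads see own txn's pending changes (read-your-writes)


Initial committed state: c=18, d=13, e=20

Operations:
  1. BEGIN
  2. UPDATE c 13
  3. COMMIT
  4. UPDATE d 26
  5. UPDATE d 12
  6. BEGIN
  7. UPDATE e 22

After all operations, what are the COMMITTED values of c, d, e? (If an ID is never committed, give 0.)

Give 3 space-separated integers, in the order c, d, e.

Initial committed: {c=18, d=13, e=20}
Op 1: BEGIN: in_txn=True, pending={}
Op 2: UPDATE c=13 (pending; pending now {c=13})
Op 3: COMMIT: merged ['c'] into committed; committed now {c=13, d=13, e=20}
Op 4: UPDATE d=26 (auto-commit; committed d=26)
Op 5: UPDATE d=12 (auto-commit; committed d=12)
Op 6: BEGIN: in_txn=True, pending={}
Op 7: UPDATE e=22 (pending; pending now {e=22})
Final committed: {c=13, d=12, e=20}

Answer: 13 12 20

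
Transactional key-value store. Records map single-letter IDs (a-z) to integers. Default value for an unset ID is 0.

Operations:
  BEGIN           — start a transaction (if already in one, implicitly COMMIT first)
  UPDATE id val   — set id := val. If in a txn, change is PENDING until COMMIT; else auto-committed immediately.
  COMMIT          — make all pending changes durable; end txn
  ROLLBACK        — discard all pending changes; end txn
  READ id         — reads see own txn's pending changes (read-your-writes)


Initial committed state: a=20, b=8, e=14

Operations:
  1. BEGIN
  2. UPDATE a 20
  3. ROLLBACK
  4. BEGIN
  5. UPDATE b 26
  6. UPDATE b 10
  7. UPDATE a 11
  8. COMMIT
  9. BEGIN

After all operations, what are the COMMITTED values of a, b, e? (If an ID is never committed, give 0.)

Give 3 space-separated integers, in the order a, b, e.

Initial committed: {a=20, b=8, e=14}
Op 1: BEGIN: in_txn=True, pending={}
Op 2: UPDATE a=20 (pending; pending now {a=20})
Op 3: ROLLBACK: discarded pending ['a']; in_txn=False
Op 4: BEGIN: in_txn=True, pending={}
Op 5: UPDATE b=26 (pending; pending now {b=26})
Op 6: UPDATE b=10 (pending; pending now {b=10})
Op 7: UPDATE a=11 (pending; pending now {a=11, b=10})
Op 8: COMMIT: merged ['a', 'b'] into committed; committed now {a=11, b=10, e=14}
Op 9: BEGIN: in_txn=True, pending={}
Final committed: {a=11, b=10, e=14}

Answer: 11 10 14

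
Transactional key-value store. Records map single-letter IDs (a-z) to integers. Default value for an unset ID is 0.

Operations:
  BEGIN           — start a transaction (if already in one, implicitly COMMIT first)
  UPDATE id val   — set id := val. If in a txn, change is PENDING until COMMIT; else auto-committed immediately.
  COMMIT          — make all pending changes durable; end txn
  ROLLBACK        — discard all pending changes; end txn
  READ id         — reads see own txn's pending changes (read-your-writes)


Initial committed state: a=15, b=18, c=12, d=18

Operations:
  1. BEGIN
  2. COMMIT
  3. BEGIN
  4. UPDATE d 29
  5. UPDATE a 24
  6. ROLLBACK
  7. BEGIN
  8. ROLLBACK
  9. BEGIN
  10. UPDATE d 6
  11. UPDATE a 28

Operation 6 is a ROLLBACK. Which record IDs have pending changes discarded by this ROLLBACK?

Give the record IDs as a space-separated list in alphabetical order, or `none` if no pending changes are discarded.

Answer: a d

Derivation:
Initial committed: {a=15, b=18, c=12, d=18}
Op 1: BEGIN: in_txn=True, pending={}
Op 2: COMMIT: merged [] into committed; committed now {a=15, b=18, c=12, d=18}
Op 3: BEGIN: in_txn=True, pending={}
Op 4: UPDATE d=29 (pending; pending now {d=29})
Op 5: UPDATE a=24 (pending; pending now {a=24, d=29})
Op 6: ROLLBACK: discarded pending ['a', 'd']; in_txn=False
Op 7: BEGIN: in_txn=True, pending={}
Op 8: ROLLBACK: discarded pending []; in_txn=False
Op 9: BEGIN: in_txn=True, pending={}
Op 10: UPDATE d=6 (pending; pending now {d=6})
Op 11: UPDATE a=28 (pending; pending now {a=28, d=6})
ROLLBACK at op 6 discards: ['a', 'd']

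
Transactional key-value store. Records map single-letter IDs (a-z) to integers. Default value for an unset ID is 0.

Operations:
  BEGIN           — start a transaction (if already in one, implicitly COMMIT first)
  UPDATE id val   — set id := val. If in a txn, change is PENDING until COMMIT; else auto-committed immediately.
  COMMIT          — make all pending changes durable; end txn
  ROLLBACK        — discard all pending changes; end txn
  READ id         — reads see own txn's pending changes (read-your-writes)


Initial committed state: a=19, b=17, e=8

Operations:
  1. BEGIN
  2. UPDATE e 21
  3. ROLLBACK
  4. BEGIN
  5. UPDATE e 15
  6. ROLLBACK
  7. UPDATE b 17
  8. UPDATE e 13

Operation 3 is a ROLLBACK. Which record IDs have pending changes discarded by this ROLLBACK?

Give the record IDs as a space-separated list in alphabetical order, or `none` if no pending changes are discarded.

Answer: e

Derivation:
Initial committed: {a=19, b=17, e=8}
Op 1: BEGIN: in_txn=True, pending={}
Op 2: UPDATE e=21 (pending; pending now {e=21})
Op 3: ROLLBACK: discarded pending ['e']; in_txn=False
Op 4: BEGIN: in_txn=True, pending={}
Op 5: UPDATE e=15 (pending; pending now {e=15})
Op 6: ROLLBACK: discarded pending ['e']; in_txn=False
Op 7: UPDATE b=17 (auto-commit; committed b=17)
Op 8: UPDATE e=13 (auto-commit; committed e=13)
ROLLBACK at op 3 discards: ['e']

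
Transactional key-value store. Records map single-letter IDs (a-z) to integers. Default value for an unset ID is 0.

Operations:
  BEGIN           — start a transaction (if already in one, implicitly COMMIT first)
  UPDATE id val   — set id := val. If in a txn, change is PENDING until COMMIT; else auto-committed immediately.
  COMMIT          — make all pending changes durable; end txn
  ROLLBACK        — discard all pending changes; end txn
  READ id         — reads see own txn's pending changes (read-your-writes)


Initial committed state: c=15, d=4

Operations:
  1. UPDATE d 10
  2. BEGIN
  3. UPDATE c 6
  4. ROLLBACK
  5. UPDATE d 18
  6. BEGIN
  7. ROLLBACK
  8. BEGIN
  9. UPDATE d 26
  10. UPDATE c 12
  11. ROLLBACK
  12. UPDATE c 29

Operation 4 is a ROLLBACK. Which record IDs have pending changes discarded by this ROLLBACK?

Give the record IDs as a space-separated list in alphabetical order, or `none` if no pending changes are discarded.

Answer: c

Derivation:
Initial committed: {c=15, d=4}
Op 1: UPDATE d=10 (auto-commit; committed d=10)
Op 2: BEGIN: in_txn=True, pending={}
Op 3: UPDATE c=6 (pending; pending now {c=6})
Op 4: ROLLBACK: discarded pending ['c']; in_txn=False
Op 5: UPDATE d=18 (auto-commit; committed d=18)
Op 6: BEGIN: in_txn=True, pending={}
Op 7: ROLLBACK: discarded pending []; in_txn=False
Op 8: BEGIN: in_txn=True, pending={}
Op 9: UPDATE d=26 (pending; pending now {d=26})
Op 10: UPDATE c=12 (pending; pending now {c=12, d=26})
Op 11: ROLLBACK: discarded pending ['c', 'd']; in_txn=False
Op 12: UPDATE c=29 (auto-commit; committed c=29)
ROLLBACK at op 4 discards: ['c']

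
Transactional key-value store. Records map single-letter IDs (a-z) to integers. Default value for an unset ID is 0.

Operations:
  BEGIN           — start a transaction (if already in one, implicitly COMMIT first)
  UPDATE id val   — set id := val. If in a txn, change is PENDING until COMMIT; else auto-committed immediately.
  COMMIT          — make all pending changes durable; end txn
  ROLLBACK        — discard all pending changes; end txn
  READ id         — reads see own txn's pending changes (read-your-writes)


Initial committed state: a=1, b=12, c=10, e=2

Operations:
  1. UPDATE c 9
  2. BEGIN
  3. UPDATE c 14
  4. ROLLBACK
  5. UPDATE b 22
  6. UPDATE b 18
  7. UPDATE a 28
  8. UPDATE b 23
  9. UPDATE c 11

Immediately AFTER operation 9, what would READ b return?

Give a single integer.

Initial committed: {a=1, b=12, c=10, e=2}
Op 1: UPDATE c=9 (auto-commit; committed c=9)
Op 2: BEGIN: in_txn=True, pending={}
Op 3: UPDATE c=14 (pending; pending now {c=14})
Op 4: ROLLBACK: discarded pending ['c']; in_txn=False
Op 5: UPDATE b=22 (auto-commit; committed b=22)
Op 6: UPDATE b=18 (auto-commit; committed b=18)
Op 7: UPDATE a=28 (auto-commit; committed a=28)
Op 8: UPDATE b=23 (auto-commit; committed b=23)
Op 9: UPDATE c=11 (auto-commit; committed c=11)
After op 9: visible(b) = 23 (pending={}, committed={a=28, b=23, c=11, e=2})

Answer: 23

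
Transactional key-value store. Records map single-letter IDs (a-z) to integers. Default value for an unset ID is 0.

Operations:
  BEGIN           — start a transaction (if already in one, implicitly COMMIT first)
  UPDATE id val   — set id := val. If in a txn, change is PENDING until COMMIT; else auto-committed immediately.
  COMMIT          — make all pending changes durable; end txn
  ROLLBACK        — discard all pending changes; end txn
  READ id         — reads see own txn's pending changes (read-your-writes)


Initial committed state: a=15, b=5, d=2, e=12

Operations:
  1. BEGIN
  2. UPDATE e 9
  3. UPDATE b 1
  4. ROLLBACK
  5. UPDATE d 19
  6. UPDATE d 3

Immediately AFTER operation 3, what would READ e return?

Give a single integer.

Initial committed: {a=15, b=5, d=2, e=12}
Op 1: BEGIN: in_txn=True, pending={}
Op 2: UPDATE e=9 (pending; pending now {e=9})
Op 3: UPDATE b=1 (pending; pending now {b=1, e=9})
After op 3: visible(e) = 9 (pending={b=1, e=9}, committed={a=15, b=5, d=2, e=12})

Answer: 9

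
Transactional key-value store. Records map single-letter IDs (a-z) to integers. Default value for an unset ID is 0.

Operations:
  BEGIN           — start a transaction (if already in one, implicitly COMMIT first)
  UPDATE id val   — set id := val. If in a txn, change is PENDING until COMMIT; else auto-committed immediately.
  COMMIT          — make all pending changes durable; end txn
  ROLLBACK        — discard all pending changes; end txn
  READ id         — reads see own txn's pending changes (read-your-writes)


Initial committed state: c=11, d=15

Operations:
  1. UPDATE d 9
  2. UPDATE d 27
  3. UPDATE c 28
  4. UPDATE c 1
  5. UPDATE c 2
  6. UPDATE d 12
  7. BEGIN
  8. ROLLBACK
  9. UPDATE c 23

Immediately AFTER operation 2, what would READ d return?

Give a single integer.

Answer: 27

Derivation:
Initial committed: {c=11, d=15}
Op 1: UPDATE d=9 (auto-commit; committed d=9)
Op 2: UPDATE d=27 (auto-commit; committed d=27)
After op 2: visible(d) = 27 (pending={}, committed={c=11, d=27})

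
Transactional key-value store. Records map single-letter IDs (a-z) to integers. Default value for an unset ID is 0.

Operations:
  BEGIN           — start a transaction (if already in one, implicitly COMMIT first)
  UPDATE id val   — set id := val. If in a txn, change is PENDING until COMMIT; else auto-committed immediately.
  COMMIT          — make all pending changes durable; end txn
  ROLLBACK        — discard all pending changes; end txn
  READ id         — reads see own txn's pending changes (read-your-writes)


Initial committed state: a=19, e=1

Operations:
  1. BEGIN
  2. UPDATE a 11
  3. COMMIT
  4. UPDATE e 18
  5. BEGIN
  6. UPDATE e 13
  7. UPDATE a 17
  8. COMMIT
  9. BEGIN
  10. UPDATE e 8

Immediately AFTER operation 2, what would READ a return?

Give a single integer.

Answer: 11

Derivation:
Initial committed: {a=19, e=1}
Op 1: BEGIN: in_txn=True, pending={}
Op 2: UPDATE a=11 (pending; pending now {a=11})
After op 2: visible(a) = 11 (pending={a=11}, committed={a=19, e=1})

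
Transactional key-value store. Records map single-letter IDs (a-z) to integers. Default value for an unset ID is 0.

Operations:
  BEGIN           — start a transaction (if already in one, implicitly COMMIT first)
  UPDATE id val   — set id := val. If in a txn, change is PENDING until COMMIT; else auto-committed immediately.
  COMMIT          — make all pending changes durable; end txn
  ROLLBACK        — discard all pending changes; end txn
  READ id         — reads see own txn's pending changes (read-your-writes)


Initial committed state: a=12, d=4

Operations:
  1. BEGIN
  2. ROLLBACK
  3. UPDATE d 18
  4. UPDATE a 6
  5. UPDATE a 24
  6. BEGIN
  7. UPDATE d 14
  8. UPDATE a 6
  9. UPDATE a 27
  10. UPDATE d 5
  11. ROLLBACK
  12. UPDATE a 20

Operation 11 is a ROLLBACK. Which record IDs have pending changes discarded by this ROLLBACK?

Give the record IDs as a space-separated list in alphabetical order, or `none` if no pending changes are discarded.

Answer: a d

Derivation:
Initial committed: {a=12, d=4}
Op 1: BEGIN: in_txn=True, pending={}
Op 2: ROLLBACK: discarded pending []; in_txn=False
Op 3: UPDATE d=18 (auto-commit; committed d=18)
Op 4: UPDATE a=6 (auto-commit; committed a=6)
Op 5: UPDATE a=24 (auto-commit; committed a=24)
Op 6: BEGIN: in_txn=True, pending={}
Op 7: UPDATE d=14 (pending; pending now {d=14})
Op 8: UPDATE a=6 (pending; pending now {a=6, d=14})
Op 9: UPDATE a=27 (pending; pending now {a=27, d=14})
Op 10: UPDATE d=5 (pending; pending now {a=27, d=5})
Op 11: ROLLBACK: discarded pending ['a', 'd']; in_txn=False
Op 12: UPDATE a=20 (auto-commit; committed a=20)
ROLLBACK at op 11 discards: ['a', 'd']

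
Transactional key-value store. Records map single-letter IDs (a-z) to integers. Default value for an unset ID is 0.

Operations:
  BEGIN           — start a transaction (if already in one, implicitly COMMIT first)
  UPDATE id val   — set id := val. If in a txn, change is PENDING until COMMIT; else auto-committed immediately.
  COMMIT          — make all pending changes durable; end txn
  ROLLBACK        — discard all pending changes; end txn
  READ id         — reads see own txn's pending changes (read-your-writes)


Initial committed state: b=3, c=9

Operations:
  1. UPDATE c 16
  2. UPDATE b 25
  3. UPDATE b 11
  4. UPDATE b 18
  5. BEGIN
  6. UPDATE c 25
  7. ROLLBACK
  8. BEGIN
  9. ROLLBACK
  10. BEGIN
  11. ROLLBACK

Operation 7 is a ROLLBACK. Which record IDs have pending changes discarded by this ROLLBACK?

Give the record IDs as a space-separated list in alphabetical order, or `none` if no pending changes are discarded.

Initial committed: {b=3, c=9}
Op 1: UPDATE c=16 (auto-commit; committed c=16)
Op 2: UPDATE b=25 (auto-commit; committed b=25)
Op 3: UPDATE b=11 (auto-commit; committed b=11)
Op 4: UPDATE b=18 (auto-commit; committed b=18)
Op 5: BEGIN: in_txn=True, pending={}
Op 6: UPDATE c=25 (pending; pending now {c=25})
Op 7: ROLLBACK: discarded pending ['c']; in_txn=False
Op 8: BEGIN: in_txn=True, pending={}
Op 9: ROLLBACK: discarded pending []; in_txn=False
Op 10: BEGIN: in_txn=True, pending={}
Op 11: ROLLBACK: discarded pending []; in_txn=False
ROLLBACK at op 7 discards: ['c']

Answer: c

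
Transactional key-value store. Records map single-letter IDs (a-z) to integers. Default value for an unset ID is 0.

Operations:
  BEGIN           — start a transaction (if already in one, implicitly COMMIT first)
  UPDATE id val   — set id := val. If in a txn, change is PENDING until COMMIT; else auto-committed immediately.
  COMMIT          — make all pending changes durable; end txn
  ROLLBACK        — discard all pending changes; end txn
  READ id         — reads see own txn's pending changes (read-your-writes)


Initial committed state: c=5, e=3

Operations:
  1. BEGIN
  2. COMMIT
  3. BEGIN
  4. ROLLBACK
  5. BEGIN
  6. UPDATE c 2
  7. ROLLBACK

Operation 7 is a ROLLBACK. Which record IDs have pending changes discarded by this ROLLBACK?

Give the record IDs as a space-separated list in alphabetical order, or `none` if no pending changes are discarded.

Answer: c

Derivation:
Initial committed: {c=5, e=3}
Op 1: BEGIN: in_txn=True, pending={}
Op 2: COMMIT: merged [] into committed; committed now {c=5, e=3}
Op 3: BEGIN: in_txn=True, pending={}
Op 4: ROLLBACK: discarded pending []; in_txn=False
Op 5: BEGIN: in_txn=True, pending={}
Op 6: UPDATE c=2 (pending; pending now {c=2})
Op 7: ROLLBACK: discarded pending ['c']; in_txn=False
ROLLBACK at op 7 discards: ['c']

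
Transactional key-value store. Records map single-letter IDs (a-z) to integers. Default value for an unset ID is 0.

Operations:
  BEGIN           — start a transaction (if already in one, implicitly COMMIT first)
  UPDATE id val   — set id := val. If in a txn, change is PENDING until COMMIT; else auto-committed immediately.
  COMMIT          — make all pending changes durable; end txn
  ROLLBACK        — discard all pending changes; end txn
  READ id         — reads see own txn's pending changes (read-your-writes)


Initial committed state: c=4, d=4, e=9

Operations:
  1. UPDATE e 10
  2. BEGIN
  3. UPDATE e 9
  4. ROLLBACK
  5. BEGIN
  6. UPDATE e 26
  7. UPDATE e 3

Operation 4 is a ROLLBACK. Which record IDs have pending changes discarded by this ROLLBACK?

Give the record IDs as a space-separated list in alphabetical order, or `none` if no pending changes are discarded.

Initial committed: {c=4, d=4, e=9}
Op 1: UPDATE e=10 (auto-commit; committed e=10)
Op 2: BEGIN: in_txn=True, pending={}
Op 3: UPDATE e=9 (pending; pending now {e=9})
Op 4: ROLLBACK: discarded pending ['e']; in_txn=False
Op 5: BEGIN: in_txn=True, pending={}
Op 6: UPDATE e=26 (pending; pending now {e=26})
Op 7: UPDATE e=3 (pending; pending now {e=3})
ROLLBACK at op 4 discards: ['e']

Answer: e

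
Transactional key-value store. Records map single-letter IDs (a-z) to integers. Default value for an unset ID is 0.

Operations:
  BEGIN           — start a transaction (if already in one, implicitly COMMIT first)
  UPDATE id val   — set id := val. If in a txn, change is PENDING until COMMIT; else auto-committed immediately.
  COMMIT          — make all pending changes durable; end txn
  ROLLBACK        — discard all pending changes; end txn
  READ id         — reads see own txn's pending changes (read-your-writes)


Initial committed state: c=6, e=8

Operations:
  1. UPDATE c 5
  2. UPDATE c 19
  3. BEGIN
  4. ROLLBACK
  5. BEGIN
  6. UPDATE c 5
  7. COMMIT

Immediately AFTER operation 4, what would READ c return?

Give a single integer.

Answer: 19

Derivation:
Initial committed: {c=6, e=8}
Op 1: UPDATE c=5 (auto-commit; committed c=5)
Op 2: UPDATE c=19 (auto-commit; committed c=19)
Op 3: BEGIN: in_txn=True, pending={}
Op 4: ROLLBACK: discarded pending []; in_txn=False
After op 4: visible(c) = 19 (pending={}, committed={c=19, e=8})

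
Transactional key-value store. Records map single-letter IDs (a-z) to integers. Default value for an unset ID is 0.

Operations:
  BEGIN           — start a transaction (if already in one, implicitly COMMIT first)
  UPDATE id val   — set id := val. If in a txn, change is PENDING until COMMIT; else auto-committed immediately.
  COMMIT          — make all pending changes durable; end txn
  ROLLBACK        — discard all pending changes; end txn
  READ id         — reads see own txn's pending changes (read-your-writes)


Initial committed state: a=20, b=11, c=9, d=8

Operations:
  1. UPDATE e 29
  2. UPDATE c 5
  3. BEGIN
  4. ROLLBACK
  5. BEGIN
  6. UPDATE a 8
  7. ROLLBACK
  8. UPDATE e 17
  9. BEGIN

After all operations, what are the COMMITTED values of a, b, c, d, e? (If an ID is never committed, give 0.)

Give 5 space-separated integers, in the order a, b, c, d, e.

Answer: 20 11 5 8 17

Derivation:
Initial committed: {a=20, b=11, c=9, d=8}
Op 1: UPDATE e=29 (auto-commit; committed e=29)
Op 2: UPDATE c=5 (auto-commit; committed c=5)
Op 3: BEGIN: in_txn=True, pending={}
Op 4: ROLLBACK: discarded pending []; in_txn=False
Op 5: BEGIN: in_txn=True, pending={}
Op 6: UPDATE a=8 (pending; pending now {a=8})
Op 7: ROLLBACK: discarded pending ['a']; in_txn=False
Op 8: UPDATE e=17 (auto-commit; committed e=17)
Op 9: BEGIN: in_txn=True, pending={}
Final committed: {a=20, b=11, c=5, d=8, e=17}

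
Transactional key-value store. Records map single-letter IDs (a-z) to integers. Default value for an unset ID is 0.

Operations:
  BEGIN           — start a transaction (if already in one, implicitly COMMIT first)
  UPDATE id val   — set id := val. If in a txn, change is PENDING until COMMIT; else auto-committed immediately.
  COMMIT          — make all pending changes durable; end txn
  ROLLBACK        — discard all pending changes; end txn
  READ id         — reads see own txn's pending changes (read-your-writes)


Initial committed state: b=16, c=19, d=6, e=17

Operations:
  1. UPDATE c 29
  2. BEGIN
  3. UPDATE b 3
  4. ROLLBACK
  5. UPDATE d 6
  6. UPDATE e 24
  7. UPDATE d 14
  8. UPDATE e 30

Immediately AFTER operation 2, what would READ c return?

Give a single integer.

Initial committed: {b=16, c=19, d=6, e=17}
Op 1: UPDATE c=29 (auto-commit; committed c=29)
Op 2: BEGIN: in_txn=True, pending={}
After op 2: visible(c) = 29 (pending={}, committed={b=16, c=29, d=6, e=17})

Answer: 29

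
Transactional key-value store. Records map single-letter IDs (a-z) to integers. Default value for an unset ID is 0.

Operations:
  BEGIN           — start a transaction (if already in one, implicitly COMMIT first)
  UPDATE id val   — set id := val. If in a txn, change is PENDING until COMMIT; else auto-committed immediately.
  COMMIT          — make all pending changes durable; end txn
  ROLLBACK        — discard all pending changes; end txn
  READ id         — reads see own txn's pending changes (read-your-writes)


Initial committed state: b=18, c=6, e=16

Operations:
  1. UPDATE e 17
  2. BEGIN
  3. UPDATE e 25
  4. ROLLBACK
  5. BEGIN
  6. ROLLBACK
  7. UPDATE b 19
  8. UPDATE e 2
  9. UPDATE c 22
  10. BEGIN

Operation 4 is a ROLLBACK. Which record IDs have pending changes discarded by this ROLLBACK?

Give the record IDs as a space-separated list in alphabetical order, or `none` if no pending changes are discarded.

Answer: e

Derivation:
Initial committed: {b=18, c=6, e=16}
Op 1: UPDATE e=17 (auto-commit; committed e=17)
Op 2: BEGIN: in_txn=True, pending={}
Op 3: UPDATE e=25 (pending; pending now {e=25})
Op 4: ROLLBACK: discarded pending ['e']; in_txn=False
Op 5: BEGIN: in_txn=True, pending={}
Op 6: ROLLBACK: discarded pending []; in_txn=False
Op 7: UPDATE b=19 (auto-commit; committed b=19)
Op 8: UPDATE e=2 (auto-commit; committed e=2)
Op 9: UPDATE c=22 (auto-commit; committed c=22)
Op 10: BEGIN: in_txn=True, pending={}
ROLLBACK at op 4 discards: ['e']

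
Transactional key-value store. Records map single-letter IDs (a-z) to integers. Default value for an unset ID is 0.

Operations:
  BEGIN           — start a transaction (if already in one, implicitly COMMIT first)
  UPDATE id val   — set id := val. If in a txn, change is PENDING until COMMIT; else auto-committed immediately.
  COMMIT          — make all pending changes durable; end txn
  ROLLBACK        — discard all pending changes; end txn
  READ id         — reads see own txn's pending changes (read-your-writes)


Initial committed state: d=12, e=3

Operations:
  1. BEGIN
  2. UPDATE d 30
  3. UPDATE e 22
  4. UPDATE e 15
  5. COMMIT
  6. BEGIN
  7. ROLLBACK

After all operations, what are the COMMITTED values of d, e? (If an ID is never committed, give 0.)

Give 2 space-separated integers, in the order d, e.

Answer: 30 15

Derivation:
Initial committed: {d=12, e=3}
Op 1: BEGIN: in_txn=True, pending={}
Op 2: UPDATE d=30 (pending; pending now {d=30})
Op 3: UPDATE e=22 (pending; pending now {d=30, e=22})
Op 4: UPDATE e=15 (pending; pending now {d=30, e=15})
Op 5: COMMIT: merged ['d', 'e'] into committed; committed now {d=30, e=15}
Op 6: BEGIN: in_txn=True, pending={}
Op 7: ROLLBACK: discarded pending []; in_txn=False
Final committed: {d=30, e=15}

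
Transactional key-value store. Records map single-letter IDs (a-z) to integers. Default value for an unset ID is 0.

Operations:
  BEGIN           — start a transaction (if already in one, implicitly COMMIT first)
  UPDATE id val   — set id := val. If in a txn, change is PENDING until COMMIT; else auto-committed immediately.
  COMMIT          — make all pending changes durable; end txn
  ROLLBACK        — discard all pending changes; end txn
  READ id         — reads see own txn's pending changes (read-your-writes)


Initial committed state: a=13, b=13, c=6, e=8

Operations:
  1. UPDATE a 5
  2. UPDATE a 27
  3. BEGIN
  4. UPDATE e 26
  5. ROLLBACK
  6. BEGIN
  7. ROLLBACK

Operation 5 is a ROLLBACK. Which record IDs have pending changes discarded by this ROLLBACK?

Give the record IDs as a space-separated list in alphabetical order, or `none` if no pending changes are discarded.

Answer: e

Derivation:
Initial committed: {a=13, b=13, c=6, e=8}
Op 1: UPDATE a=5 (auto-commit; committed a=5)
Op 2: UPDATE a=27 (auto-commit; committed a=27)
Op 3: BEGIN: in_txn=True, pending={}
Op 4: UPDATE e=26 (pending; pending now {e=26})
Op 5: ROLLBACK: discarded pending ['e']; in_txn=False
Op 6: BEGIN: in_txn=True, pending={}
Op 7: ROLLBACK: discarded pending []; in_txn=False
ROLLBACK at op 5 discards: ['e']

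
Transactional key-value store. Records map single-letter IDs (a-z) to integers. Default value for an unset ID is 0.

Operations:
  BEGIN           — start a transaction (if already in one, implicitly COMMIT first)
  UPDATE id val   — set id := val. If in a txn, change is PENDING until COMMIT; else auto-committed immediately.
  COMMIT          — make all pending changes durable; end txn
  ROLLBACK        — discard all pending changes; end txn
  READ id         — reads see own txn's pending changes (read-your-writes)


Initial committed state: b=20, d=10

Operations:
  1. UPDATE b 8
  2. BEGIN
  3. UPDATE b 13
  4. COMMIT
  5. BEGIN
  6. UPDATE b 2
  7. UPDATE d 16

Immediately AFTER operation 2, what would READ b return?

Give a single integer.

Initial committed: {b=20, d=10}
Op 1: UPDATE b=8 (auto-commit; committed b=8)
Op 2: BEGIN: in_txn=True, pending={}
After op 2: visible(b) = 8 (pending={}, committed={b=8, d=10})

Answer: 8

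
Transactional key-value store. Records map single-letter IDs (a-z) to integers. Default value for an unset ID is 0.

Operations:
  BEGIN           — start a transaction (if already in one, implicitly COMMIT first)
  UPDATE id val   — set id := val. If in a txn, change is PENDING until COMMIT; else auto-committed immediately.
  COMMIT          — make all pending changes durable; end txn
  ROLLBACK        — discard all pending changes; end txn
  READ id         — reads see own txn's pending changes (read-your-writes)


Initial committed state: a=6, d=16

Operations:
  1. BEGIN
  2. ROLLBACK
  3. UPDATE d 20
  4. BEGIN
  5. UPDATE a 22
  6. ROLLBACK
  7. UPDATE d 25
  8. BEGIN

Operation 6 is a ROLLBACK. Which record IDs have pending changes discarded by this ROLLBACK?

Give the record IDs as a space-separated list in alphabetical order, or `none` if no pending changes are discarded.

Initial committed: {a=6, d=16}
Op 1: BEGIN: in_txn=True, pending={}
Op 2: ROLLBACK: discarded pending []; in_txn=False
Op 3: UPDATE d=20 (auto-commit; committed d=20)
Op 4: BEGIN: in_txn=True, pending={}
Op 5: UPDATE a=22 (pending; pending now {a=22})
Op 6: ROLLBACK: discarded pending ['a']; in_txn=False
Op 7: UPDATE d=25 (auto-commit; committed d=25)
Op 8: BEGIN: in_txn=True, pending={}
ROLLBACK at op 6 discards: ['a']

Answer: a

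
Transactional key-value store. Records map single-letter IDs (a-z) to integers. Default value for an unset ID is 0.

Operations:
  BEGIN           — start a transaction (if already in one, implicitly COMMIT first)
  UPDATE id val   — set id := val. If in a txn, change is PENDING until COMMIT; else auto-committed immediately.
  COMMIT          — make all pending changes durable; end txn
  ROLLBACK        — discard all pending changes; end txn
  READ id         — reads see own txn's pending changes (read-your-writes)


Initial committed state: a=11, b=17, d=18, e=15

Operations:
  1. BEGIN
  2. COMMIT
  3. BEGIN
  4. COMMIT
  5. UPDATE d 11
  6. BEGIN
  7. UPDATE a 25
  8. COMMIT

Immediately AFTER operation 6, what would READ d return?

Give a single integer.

Answer: 11

Derivation:
Initial committed: {a=11, b=17, d=18, e=15}
Op 1: BEGIN: in_txn=True, pending={}
Op 2: COMMIT: merged [] into committed; committed now {a=11, b=17, d=18, e=15}
Op 3: BEGIN: in_txn=True, pending={}
Op 4: COMMIT: merged [] into committed; committed now {a=11, b=17, d=18, e=15}
Op 5: UPDATE d=11 (auto-commit; committed d=11)
Op 6: BEGIN: in_txn=True, pending={}
After op 6: visible(d) = 11 (pending={}, committed={a=11, b=17, d=11, e=15})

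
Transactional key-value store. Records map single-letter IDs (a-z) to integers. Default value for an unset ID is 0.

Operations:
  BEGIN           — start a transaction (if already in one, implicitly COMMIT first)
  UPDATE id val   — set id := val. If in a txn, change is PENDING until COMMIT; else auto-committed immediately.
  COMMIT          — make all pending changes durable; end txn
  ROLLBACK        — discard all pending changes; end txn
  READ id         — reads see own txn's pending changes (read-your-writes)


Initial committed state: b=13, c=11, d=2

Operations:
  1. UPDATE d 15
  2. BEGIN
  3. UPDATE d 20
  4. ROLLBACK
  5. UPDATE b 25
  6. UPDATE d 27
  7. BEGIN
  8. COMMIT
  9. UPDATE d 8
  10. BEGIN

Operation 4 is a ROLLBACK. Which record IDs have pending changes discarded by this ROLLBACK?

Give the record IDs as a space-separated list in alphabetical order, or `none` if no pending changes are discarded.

Initial committed: {b=13, c=11, d=2}
Op 1: UPDATE d=15 (auto-commit; committed d=15)
Op 2: BEGIN: in_txn=True, pending={}
Op 3: UPDATE d=20 (pending; pending now {d=20})
Op 4: ROLLBACK: discarded pending ['d']; in_txn=False
Op 5: UPDATE b=25 (auto-commit; committed b=25)
Op 6: UPDATE d=27 (auto-commit; committed d=27)
Op 7: BEGIN: in_txn=True, pending={}
Op 8: COMMIT: merged [] into committed; committed now {b=25, c=11, d=27}
Op 9: UPDATE d=8 (auto-commit; committed d=8)
Op 10: BEGIN: in_txn=True, pending={}
ROLLBACK at op 4 discards: ['d']

Answer: d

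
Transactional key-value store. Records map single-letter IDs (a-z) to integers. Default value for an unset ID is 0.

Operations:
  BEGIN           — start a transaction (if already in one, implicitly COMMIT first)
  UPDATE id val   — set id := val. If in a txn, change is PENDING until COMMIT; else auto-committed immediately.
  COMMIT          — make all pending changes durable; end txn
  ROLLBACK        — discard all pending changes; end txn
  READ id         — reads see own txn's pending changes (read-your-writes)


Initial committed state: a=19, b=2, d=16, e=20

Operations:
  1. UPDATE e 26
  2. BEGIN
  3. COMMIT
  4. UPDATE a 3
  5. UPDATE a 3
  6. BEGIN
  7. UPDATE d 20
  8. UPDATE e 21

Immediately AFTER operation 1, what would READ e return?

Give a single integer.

Initial committed: {a=19, b=2, d=16, e=20}
Op 1: UPDATE e=26 (auto-commit; committed e=26)
After op 1: visible(e) = 26 (pending={}, committed={a=19, b=2, d=16, e=26})

Answer: 26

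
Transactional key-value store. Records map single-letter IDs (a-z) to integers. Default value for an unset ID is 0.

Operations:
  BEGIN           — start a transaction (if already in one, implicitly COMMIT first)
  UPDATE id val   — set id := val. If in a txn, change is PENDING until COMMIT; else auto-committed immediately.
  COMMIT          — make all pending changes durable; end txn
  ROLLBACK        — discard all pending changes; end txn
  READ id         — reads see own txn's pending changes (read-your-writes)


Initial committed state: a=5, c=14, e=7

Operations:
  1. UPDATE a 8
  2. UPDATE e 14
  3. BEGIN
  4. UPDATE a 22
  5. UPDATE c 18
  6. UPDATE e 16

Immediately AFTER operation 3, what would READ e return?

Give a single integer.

Initial committed: {a=5, c=14, e=7}
Op 1: UPDATE a=8 (auto-commit; committed a=8)
Op 2: UPDATE e=14 (auto-commit; committed e=14)
Op 3: BEGIN: in_txn=True, pending={}
After op 3: visible(e) = 14 (pending={}, committed={a=8, c=14, e=14})

Answer: 14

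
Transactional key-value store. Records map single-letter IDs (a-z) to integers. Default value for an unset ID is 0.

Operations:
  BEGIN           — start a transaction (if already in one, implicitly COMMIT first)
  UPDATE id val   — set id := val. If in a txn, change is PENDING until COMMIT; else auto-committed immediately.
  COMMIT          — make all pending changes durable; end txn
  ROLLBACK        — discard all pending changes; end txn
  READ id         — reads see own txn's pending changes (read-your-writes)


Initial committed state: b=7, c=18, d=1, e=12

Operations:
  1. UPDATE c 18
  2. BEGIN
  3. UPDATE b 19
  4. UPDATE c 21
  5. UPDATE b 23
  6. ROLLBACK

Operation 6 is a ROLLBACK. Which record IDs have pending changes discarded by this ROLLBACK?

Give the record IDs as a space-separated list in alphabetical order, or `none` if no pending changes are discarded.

Initial committed: {b=7, c=18, d=1, e=12}
Op 1: UPDATE c=18 (auto-commit; committed c=18)
Op 2: BEGIN: in_txn=True, pending={}
Op 3: UPDATE b=19 (pending; pending now {b=19})
Op 4: UPDATE c=21 (pending; pending now {b=19, c=21})
Op 5: UPDATE b=23 (pending; pending now {b=23, c=21})
Op 6: ROLLBACK: discarded pending ['b', 'c']; in_txn=False
ROLLBACK at op 6 discards: ['b', 'c']

Answer: b c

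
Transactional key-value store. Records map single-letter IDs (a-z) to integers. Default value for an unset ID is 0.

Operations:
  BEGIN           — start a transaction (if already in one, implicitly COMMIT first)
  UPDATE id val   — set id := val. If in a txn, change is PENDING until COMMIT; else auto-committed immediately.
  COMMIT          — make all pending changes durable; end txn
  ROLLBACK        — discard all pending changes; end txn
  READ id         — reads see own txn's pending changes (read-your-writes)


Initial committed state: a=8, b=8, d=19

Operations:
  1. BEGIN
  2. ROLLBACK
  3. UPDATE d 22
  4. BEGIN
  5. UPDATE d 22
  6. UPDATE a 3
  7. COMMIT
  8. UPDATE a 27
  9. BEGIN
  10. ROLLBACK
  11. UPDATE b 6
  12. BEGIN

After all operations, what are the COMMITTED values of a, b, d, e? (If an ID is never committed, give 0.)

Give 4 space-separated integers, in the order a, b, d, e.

Initial committed: {a=8, b=8, d=19}
Op 1: BEGIN: in_txn=True, pending={}
Op 2: ROLLBACK: discarded pending []; in_txn=False
Op 3: UPDATE d=22 (auto-commit; committed d=22)
Op 4: BEGIN: in_txn=True, pending={}
Op 5: UPDATE d=22 (pending; pending now {d=22})
Op 6: UPDATE a=3 (pending; pending now {a=3, d=22})
Op 7: COMMIT: merged ['a', 'd'] into committed; committed now {a=3, b=8, d=22}
Op 8: UPDATE a=27 (auto-commit; committed a=27)
Op 9: BEGIN: in_txn=True, pending={}
Op 10: ROLLBACK: discarded pending []; in_txn=False
Op 11: UPDATE b=6 (auto-commit; committed b=6)
Op 12: BEGIN: in_txn=True, pending={}
Final committed: {a=27, b=6, d=22}

Answer: 27 6 22 0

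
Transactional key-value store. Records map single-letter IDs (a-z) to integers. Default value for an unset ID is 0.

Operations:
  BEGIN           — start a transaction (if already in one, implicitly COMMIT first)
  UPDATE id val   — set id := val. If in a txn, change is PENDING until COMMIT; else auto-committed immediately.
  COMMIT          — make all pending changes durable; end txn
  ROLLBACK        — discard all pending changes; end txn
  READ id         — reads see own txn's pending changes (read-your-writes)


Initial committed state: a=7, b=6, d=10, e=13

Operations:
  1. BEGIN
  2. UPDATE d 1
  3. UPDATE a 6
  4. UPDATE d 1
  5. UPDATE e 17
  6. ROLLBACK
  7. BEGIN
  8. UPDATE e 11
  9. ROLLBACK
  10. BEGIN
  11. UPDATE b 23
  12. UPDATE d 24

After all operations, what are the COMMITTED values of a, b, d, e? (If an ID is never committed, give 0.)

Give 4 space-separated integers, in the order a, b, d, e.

Answer: 7 6 10 13

Derivation:
Initial committed: {a=7, b=6, d=10, e=13}
Op 1: BEGIN: in_txn=True, pending={}
Op 2: UPDATE d=1 (pending; pending now {d=1})
Op 3: UPDATE a=6 (pending; pending now {a=6, d=1})
Op 4: UPDATE d=1 (pending; pending now {a=6, d=1})
Op 5: UPDATE e=17 (pending; pending now {a=6, d=1, e=17})
Op 6: ROLLBACK: discarded pending ['a', 'd', 'e']; in_txn=False
Op 7: BEGIN: in_txn=True, pending={}
Op 8: UPDATE e=11 (pending; pending now {e=11})
Op 9: ROLLBACK: discarded pending ['e']; in_txn=False
Op 10: BEGIN: in_txn=True, pending={}
Op 11: UPDATE b=23 (pending; pending now {b=23})
Op 12: UPDATE d=24 (pending; pending now {b=23, d=24})
Final committed: {a=7, b=6, d=10, e=13}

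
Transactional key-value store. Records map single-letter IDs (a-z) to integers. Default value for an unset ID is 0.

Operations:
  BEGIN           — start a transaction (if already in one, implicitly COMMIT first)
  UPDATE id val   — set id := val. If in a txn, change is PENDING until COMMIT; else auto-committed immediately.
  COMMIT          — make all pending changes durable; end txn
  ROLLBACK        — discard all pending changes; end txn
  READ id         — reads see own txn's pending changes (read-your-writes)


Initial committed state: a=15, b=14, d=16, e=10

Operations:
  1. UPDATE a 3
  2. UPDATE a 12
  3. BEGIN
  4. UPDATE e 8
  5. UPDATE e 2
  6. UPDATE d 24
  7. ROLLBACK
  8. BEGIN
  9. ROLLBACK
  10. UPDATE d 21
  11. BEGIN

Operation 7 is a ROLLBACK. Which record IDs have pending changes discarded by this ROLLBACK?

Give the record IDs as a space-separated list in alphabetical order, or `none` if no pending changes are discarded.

Initial committed: {a=15, b=14, d=16, e=10}
Op 1: UPDATE a=3 (auto-commit; committed a=3)
Op 2: UPDATE a=12 (auto-commit; committed a=12)
Op 3: BEGIN: in_txn=True, pending={}
Op 4: UPDATE e=8 (pending; pending now {e=8})
Op 5: UPDATE e=2 (pending; pending now {e=2})
Op 6: UPDATE d=24 (pending; pending now {d=24, e=2})
Op 7: ROLLBACK: discarded pending ['d', 'e']; in_txn=False
Op 8: BEGIN: in_txn=True, pending={}
Op 9: ROLLBACK: discarded pending []; in_txn=False
Op 10: UPDATE d=21 (auto-commit; committed d=21)
Op 11: BEGIN: in_txn=True, pending={}
ROLLBACK at op 7 discards: ['d', 'e']

Answer: d e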